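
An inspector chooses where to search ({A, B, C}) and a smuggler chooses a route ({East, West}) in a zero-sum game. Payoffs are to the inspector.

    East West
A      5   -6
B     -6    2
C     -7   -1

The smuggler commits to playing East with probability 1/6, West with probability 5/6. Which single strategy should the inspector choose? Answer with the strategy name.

B

Expected payoff of A: (1/6)·5 + (5/6)·(-6) = -25/6.
Expected payoff of B: (1/6)·(-6) + (5/6)·2 = 2/3.
Expected payoff of C: (1/6)·(-7) + (5/6)·(-1) = -2.
The largest is 2/3, so the inspector's best response is B.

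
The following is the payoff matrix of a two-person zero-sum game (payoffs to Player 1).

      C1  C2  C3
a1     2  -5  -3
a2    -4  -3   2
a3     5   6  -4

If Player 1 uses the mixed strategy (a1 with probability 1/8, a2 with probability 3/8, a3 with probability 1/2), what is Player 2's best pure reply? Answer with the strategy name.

If Player 2 plays C1, Player 1's expected payoff is (1/8)·2 + (3/8)·(-4) + (1/2)·5 = 5/4.
If Player 2 plays C2, Player 1's expected payoff is (1/8)·(-5) + (3/8)·(-3) + (1/2)·6 = 5/4.
If Player 2 plays C3, Player 1's expected payoff is (1/8)·(-3) + (3/8)·2 + (1/2)·(-4) = -13/8.
Player 2 minimizes Player 1's payoff; the smallest is -13/8, so the best response is C3.

C3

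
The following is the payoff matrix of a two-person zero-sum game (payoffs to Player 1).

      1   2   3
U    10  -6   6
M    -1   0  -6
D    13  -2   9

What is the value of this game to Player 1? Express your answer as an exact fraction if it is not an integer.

-12/17

Row minima: U → -6, M → -6, D → -2; maximin = -2.
Column maxima: 1 → 13, 2 → 0, 3 → 9; minimax = 0.
-2 ≠ 0, so there is no saddle point; optimal play is mixed.
U is strictly dominated by D, so Player 1 never plays it.
1 is strictly dominated by 3 (it gives Player 1 strictly more in every row), so Player 2 never plays it.
On the remaining 2×2 (M, D vs 2, 3):
Let Player 1 play M with probability p. Expected payoff against 2: 0p + (-2)(1−p) = 2p − 2; against 3: (-6)p + 9(1−p) = −15p + 9.
Setting these equal: 2p − 2 = −15p + 9 ⇒ 17p = 11 ⇒ p = 11/17, and the value is (2)·(11/17) − 2 = -12/17.
For Player 2: with q = P(2), equating M's and D's payoffs gives 6q − 6 = −11q + 9 ⇒ q = 15/17.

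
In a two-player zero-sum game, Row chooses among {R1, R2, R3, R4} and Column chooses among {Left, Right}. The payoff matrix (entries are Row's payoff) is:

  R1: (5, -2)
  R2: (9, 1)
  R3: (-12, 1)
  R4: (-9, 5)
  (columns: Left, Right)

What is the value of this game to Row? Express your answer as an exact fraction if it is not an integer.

27/11

Row minima: R1 → -2, R2 → 1, R3 → -12, R4 → -9; maximin = 1.
Column maxima: Left → 9, Right → 5; minimax = 5.
1 ≠ 5, so there is no saddle point; optimal play is mixed.
R1 is strictly dominated by R2, so Row never plays it.
R3 is strictly dominated by R4, so Row never plays it.
On the remaining 2×2 (R2, R4 vs Left, Right):
Let Row play R2 with probability p. Expected payoff against Left: 9p + (-9)(1−p) = 18p − 9; against Right: 1p + 5(1−p) = −4p + 5.
Setting these equal: 18p − 9 = −4p + 5 ⇒ 22p = 14 ⇒ p = 7/11, and the value is (18)·(7/11) − 9 = 27/11.
For Column: with q = P(Left), equating R2's and R4's payoffs gives 8q + 1 = −14q + 5 ⇒ q = 2/11.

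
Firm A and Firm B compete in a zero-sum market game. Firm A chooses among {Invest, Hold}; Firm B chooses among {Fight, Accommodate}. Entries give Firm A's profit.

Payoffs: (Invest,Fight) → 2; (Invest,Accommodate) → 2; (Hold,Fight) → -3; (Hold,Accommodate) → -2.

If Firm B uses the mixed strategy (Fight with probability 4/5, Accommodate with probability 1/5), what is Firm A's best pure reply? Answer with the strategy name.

Expected payoff of Invest: (4/5)·2 + (1/5)·2 = 2.
Expected payoff of Hold: (4/5)·(-3) + (1/5)·(-2) = -14/5.
The largest is 2, so Firm A's best response is Invest.

Invest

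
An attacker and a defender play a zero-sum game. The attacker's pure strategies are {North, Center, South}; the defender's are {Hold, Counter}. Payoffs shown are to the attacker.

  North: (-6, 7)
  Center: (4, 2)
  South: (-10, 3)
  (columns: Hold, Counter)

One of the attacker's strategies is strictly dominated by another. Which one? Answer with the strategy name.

South

North gives a strictly higher payoff than South against every column: -6 > -10, 7 > 3.
So South is strictly dominated and the attacker never plays it.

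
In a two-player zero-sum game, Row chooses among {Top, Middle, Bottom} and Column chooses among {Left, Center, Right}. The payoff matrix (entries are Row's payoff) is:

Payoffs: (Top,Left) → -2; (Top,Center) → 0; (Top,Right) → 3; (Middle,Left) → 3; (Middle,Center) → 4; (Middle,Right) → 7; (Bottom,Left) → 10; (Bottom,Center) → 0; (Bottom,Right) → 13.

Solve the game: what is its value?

Row minima: Top → -2, Middle → 3, Bottom → 0; maximin = 3.
Column maxima: Left → 10, Center → 4, Right → 13; minimax = 4.
3 ≠ 4, so there is no saddle point; optimal play is mixed.
Top is strictly dominated by Middle, so Row never plays it.
Right is strictly dominated by Left (it gives Row strictly more in every row), so Column never plays it.
On the remaining 2×2 (Middle, Bottom vs Left, Center):
Let Row play Middle with probability p. Expected payoff against Left: 3p + 10(1−p) = −7p + 10; against Center: 4p + 0(1−p) = 4p.
Setting these equal: −7p + 10 = 4p ⇒ −11p = -10 ⇒ p = 10/11, and the value is (-7)·(10/11) + 10 = 40/11.
For Column: with q = P(Left), equating Middle's and Bottom's payoffs gives −q + 4 = 10q ⇒ q = 4/11.

40/11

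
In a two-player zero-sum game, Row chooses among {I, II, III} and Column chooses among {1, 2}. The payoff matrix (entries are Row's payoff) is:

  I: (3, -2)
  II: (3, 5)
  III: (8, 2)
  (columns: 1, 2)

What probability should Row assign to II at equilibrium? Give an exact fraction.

Row minima: I → -2, II → 3, III → 2; maximin = 3.
Column maxima: 1 → 8, 2 → 5; minimax = 5.
3 ≠ 5, so there is no saddle point; optimal play is mixed.
I is strictly dominated by III, so Row never plays it.
On the remaining 2×2 (II, III vs 1, 2):
Let Row play II with probability p. Expected payoff against 1: 3p + 8(1−p) = −5p + 8; against 2: 5p + 2(1−p) = 3p + 2.
Setting these equal: −5p + 8 = 3p + 2 ⇒ −8p = -6 ⇒ p = 3/4, and the value is (-5)·(3/4) + 8 = 17/4.
For Column: with q = P(1), equating II's and III's payoffs gives −2q + 5 = 6q + 2 ⇒ q = 3/8.

3/4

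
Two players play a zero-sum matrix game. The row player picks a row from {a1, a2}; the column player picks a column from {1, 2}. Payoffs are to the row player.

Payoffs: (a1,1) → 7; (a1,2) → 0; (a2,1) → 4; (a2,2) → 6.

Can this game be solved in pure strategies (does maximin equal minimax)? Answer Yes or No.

No

Row minima: a1 → 0, a2 → 4; maximin = 4.
Column maxima: 1 → 7, 2 → 6; minimax = 6.
4 ≠ 6, so no pure-strategy equilibrium exists.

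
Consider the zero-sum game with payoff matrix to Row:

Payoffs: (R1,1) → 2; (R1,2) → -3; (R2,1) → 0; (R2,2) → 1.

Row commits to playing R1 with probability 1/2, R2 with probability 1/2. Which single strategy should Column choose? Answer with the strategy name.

2

If Column plays 1, Row's expected payoff is (1/2)·2 + (1/2)·0 = 1.
If Column plays 2, Row's expected payoff is (1/2)·(-3) + (1/2)·1 = -1.
Column minimizes Row's payoff; the smallest is -1, so the best response is 2.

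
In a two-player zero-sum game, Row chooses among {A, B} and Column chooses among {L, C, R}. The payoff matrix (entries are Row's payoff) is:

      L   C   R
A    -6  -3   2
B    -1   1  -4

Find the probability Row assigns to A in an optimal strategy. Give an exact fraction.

3/11

Row minima: A → -6, B → -4; maximin = -4.
Column maxima: L → -1, C → 1, R → 2; minimax = -1.
-4 ≠ -1, so there is no saddle point; optimal play is mixed.
C is strictly dominated by L (it gives Row strictly more in every row), so Column never plays it.
On the remaining 2×2 (A, B vs L, R):
Let Row play A with probability p. Expected payoff against L: (-6)p + (-1)(1−p) = −5p − 1; against R: 2p + (-4)(1−p) = 6p − 4.
Setting these equal: −5p − 1 = 6p − 4 ⇒ −11p = -3 ⇒ p = 3/11, and the value is (-5)·(3/11) − 1 = -26/11.
For Column: with q = P(L), equating A's and B's payoffs gives −8q + 2 = 3q − 4 ⇒ q = 6/11.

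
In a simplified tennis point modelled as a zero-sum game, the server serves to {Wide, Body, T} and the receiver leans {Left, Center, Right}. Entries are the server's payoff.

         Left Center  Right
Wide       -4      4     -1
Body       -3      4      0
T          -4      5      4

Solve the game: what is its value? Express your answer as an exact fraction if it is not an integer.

Row minima: Wide → -4, Body → -3, T → -4; maximin = -3.
Column maxima: Left → -3, Center → 5, Right → 4; minimax = -3.
Since maximin = minimax = -3, there is a saddle point and the value is -3.

-3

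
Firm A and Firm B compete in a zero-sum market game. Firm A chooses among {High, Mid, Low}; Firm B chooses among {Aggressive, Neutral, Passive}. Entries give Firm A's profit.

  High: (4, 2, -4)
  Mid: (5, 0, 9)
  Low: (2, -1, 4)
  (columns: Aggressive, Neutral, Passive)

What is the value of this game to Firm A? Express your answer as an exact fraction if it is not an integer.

Row minima: High → -4, Mid → 0, Low → -1; maximin = 0.
Column maxima: Aggressive → 5, Neutral → 2, Passive → 9; minimax = 2.
0 ≠ 2, so there is no saddle point; optimal play is mixed.
Low is strictly dominated by Mid, so Firm A never plays it.
Aggressive is strictly dominated by Neutral (it gives Firm A strictly more in every row), so Firm B never plays it.
On the remaining 2×2 (High, Mid vs Neutral, Passive):
Let Firm A play High with probability p. Expected payoff against Neutral: 2p + 0(1−p) = 2p; against Passive: (-4)p + 9(1−p) = −13p + 9.
Setting these equal: 2p = −13p + 9 ⇒ 15p = 9 ⇒ p = 3/5, and the value is (2)·(3/5) = 6/5.
For Firm B: with q = P(Neutral), equating High's and Mid's payoffs gives 6q − 4 = −9q + 9 ⇒ q = 13/15.

6/5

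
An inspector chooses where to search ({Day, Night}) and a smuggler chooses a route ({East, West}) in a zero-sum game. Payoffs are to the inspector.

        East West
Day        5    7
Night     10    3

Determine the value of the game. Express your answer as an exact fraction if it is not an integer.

Row minima: Day → 5, Night → 3; maximin = 5.
Column maxima: East → 10, West → 7; minimax = 7.
5 ≠ 7, so there is no saddle point; optimal play is mixed.
Let the inspector play Day with probability p. Expected payoff against East: 5p + 10(1−p) = −5p + 10; against West: 7p + 3(1−p) = 4p + 3.
Setting these equal: −5p + 10 = 4p + 3 ⇒ −9p = -7 ⇒ p = 7/9, and the value is (-5)·(7/9) + 10 = 55/9.
For the smuggler: with q = P(East), equating Day's and Night's payoffs gives −2q + 7 = 7q + 3 ⇒ q = 4/9.

55/9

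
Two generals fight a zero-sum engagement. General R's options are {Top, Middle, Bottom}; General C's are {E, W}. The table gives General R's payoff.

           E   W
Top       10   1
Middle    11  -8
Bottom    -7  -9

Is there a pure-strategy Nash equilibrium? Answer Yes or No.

Yes

Row minima: Top → 1, Middle → -8, Bottom → -9; maximin = 1.
Column maxima: E → 11, W → 1; minimax = 1.
maximin = minimax = 1, so a saddle point exists.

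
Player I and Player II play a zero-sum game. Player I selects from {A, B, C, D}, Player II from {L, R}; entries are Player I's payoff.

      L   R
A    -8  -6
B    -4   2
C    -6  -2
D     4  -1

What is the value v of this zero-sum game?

Row minima: A → -8, B → -4, C → -6, D → -1; maximin = -1.
Column maxima: L → 4, R → 2; minimax = 2.
-1 ≠ 2, so there is no saddle point; optimal play is mixed.
A is strictly dominated by B, so Player I never plays it.
C is strictly dominated by B, so Player I never plays it.
On the remaining 2×2 (B, D vs L, R):
Let Player I play B with probability p. Expected payoff against L: (-4)p + 4(1−p) = −8p + 4; against R: 2p + (-1)(1−p) = 3p − 1.
Setting these equal: −8p + 4 = 3p − 1 ⇒ −11p = -5 ⇒ p = 5/11, and the value is (-8)·(5/11) + 4 = 4/11.
For Player II: with q = P(L), equating B's and D's payoffs gives −6q + 2 = 5q − 1 ⇒ q = 3/11.

4/11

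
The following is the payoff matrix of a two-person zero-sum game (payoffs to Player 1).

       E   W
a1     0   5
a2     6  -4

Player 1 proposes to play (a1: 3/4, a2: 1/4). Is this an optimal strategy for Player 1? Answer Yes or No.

No

Against E this mix gives (3/4)·0 + (1/4)·6 = 3/2.
Against W this mix gives (3/4)·5 + (1/4)·(-4) = 11/4.
Player 2 will play E, holding Player 1 to 3/2. Shifting weight toward the row that does better against E would raise this floor (the equalizing mix achieves 2 against both E and W), so the proposed strategy is not optimal.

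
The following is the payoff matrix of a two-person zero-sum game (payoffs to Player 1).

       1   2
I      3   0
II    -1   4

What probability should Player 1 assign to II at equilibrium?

3/8

Row minima: I → 0, II → -1; maximin = 0.
Column maxima: 1 → 3, 2 → 4; minimax = 3.
0 ≠ 3, so there is no saddle point; optimal play is mixed.
Let Player 1 play I with probability p. Expected payoff against 1: 3p + (-1)(1−p) = 4p − 1; against 2: 0p + 4(1−p) = −4p + 4.
Setting these equal: 4p − 1 = −4p + 4 ⇒ 8p = 5 ⇒ p = 5/8, and the value is (4)·(5/8) − 1 = 3/2.
For Player 2: with q = P(1), equating I's and II's payoffs gives 3q = −5q + 4 ⇒ q = 1/2.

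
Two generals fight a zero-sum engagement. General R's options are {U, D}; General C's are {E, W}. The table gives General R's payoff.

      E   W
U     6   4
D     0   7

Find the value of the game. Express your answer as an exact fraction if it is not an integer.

14/3

Row minima: U → 4, D → 0; maximin = 4.
Column maxima: E → 6, W → 7; minimax = 6.
4 ≠ 6, so there is no saddle point; optimal play is mixed.
Let General R play U with probability p. Expected payoff against E: 6p + 0(1−p) = 6p; against W: 4p + 7(1−p) = −3p + 7.
Setting these equal: 6p = −3p + 7 ⇒ 9p = 7 ⇒ p = 7/9, and the value is (6)·(7/9) = 14/3.
For General C: with q = P(E), equating U's and D's payoffs gives 2q + 4 = −7q + 7 ⇒ q = 1/3.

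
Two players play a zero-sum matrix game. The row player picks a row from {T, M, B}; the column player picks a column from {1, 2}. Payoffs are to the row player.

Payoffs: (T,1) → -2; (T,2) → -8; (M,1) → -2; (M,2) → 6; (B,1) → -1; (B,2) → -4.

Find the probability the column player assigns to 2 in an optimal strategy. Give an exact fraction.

1/11

Row minima: T → -8, M → -2, B → -4; maximin = -2.
Column maxima: 1 → -1, 2 → 6; minimax = -1.
-2 ≠ -1, so there is no saddle point; optimal play is mixed.
T is strictly dominated by B, so the row player never plays it.
On the remaining 2×2 (M, B vs 1, 2):
Let the row player play M with probability p. Expected payoff against 1: (-2)p + (-1)(1−p) = −p − 1; against 2: 6p + (-4)(1−p) = 10p − 4.
Setting these equal: −p − 1 = 10p − 4 ⇒ −11p = -3 ⇒ p = 3/11, and the value is (-1)·(3/11) − 1 = -14/11.
For the column player: with q = P(1), equating M's and B's payoffs gives −8q + 6 = 3q − 4 ⇒ q = 10/11.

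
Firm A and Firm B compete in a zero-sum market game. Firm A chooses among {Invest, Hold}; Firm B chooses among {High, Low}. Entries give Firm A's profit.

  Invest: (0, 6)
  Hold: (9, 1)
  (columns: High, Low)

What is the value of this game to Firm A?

27/7

Row minima: Invest → 0, Hold → 1; maximin = 1.
Column maxima: High → 9, Low → 6; minimax = 6.
1 ≠ 6, so there is no saddle point; optimal play is mixed.
Let Firm A play Invest with probability p. Expected payoff against High: 0p + 9(1−p) = −9p + 9; against Low: 6p + 1(1−p) = 5p + 1.
Setting these equal: −9p + 9 = 5p + 1 ⇒ −14p = -8 ⇒ p = 4/7, and the value is (-9)·(4/7) + 9 = 27/7.
For Firm B: with q = P(High), equating Invest's and Hold's payoffs gives −6q + 6 = 8q + 1 ⇒ q = 5/14.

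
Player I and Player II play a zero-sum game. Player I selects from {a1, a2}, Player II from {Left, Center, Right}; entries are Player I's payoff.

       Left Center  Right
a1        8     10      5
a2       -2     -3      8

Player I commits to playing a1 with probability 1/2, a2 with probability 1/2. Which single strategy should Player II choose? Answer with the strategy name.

If Player II plays Left, Player I's expected payoff is (1/2)·8 + (1/2)·(-2) = 3.
If Player II plays Center, Player I's expected payoff is (1/2)·10 + (1/2)·(-3) = 7/2.
If Player II plays Right, Player I's expected payoff is (1/2)·5 + (1/2)·8 = 13/2.
Player II minimizes Player I's payoff; the smallest is 3, so the best response is Left.

Left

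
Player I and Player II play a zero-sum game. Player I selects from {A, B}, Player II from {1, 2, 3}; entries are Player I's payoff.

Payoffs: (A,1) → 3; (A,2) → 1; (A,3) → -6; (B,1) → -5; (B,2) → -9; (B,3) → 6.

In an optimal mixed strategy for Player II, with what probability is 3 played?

Row minima: A → -6, B → -9; maximin = -6.
Column maxima: 1 → 3, 2 → 1, 3 → 6; minimax = 1.
-6 ≠ 1, so there is no saddle point; optimal play is mixed.
1 is strictly dominated by 2 (it gives Player I strictly more in every row), so Player II never plays it.
On the remaining 2×2 (A, B vs 2, 3):
Let Player I play A with probability p. Expected payoff against 2: 1p + (-9)(1−p) = 10p − 9; against 3: (-6)p + 6(1−p) = −12p + 6.
Setting these equal: 10p − 9 = −12p + 6 ⇒ 22p = 15 ⇒ p = 15/22, and the value is (10)·(15/22) − 9 = -24/11.
For Player II: with q = P(2), equating A's and B's payoffs gives 7q − 6 = −15q + 6 ⇒ q = 6/11.

5/11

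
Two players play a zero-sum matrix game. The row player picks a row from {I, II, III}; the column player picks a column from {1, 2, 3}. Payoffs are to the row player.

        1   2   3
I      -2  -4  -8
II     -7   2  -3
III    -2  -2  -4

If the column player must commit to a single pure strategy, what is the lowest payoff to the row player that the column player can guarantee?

Column maxima: 1 → -2, 2 → 2, 3 → -3.
The smallest of these is -3.

-3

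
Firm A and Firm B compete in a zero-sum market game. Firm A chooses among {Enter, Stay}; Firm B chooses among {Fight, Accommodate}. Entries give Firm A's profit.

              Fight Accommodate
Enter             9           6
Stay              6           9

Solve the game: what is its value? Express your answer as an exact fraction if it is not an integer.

Row minima: Enter → 6, Stay → 6; maximin = 6.
Column maxima: Fight → 9, Accommodate → 9; minimax = 9.
6 ≠ 9, so there is no saddle point; optimal play is mixed.
Let Firm A play Enter with probability p. Expected payoff against Fight: 9p + 6(1−p) = 3p + 6; against Accommodate: 6p + 9(1−p) = −3p + 9.
Setting these equal: 3p + 6 = −3p + 9 ⇒ 6p = 3 ⇒ p = 1/2, and the value is (3)·(1/2) + 6 = 15/2.
For Firm B: with q = P(Fight), equating Enter's and Stay's payoffs gives 3q + 6 = −3q + 9 ⇒ q = 1/2.

15/2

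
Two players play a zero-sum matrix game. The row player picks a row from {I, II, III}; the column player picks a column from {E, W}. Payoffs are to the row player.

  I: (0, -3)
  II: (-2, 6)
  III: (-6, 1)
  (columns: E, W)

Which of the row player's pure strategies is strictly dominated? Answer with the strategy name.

III

II gives a strictly higher payoff than III against every column: -2 > -6, 6 > 1.
So III is strictly dominated and the row player never plays it.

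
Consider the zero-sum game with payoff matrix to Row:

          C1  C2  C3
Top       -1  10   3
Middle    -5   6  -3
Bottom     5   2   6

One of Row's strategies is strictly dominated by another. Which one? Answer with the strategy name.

Top gives a strictly higher payoff than Middle against every column: -1 > -5, 10 > 6, 3 > -3.
So Middle is strictly dominated and Row never plays it.

Middle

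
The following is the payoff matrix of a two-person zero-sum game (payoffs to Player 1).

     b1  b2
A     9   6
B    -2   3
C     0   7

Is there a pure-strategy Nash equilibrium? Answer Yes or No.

Row minima: A → 6, B → -2, C → 0; maximin = 6.
Column maxima: b1 → 9, b2 → 7; minimax = 7.
6 ≠ 7, so no pure-strategy equilibrium exists.

No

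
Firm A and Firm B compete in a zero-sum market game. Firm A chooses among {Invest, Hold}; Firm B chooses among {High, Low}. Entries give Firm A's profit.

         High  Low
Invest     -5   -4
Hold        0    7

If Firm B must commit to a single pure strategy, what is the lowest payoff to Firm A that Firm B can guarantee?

Column maxima: High → 0, Low → 7.
The smallest of these is 0.

0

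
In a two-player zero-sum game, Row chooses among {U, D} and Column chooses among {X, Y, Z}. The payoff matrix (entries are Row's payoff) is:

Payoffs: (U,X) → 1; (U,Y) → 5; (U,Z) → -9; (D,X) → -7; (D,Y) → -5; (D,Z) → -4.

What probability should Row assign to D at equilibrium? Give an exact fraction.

Row minima: U → -9, D → -7; maximin = -7.
Column maxima: X → 1, Y → 5, Z → -4; minimax = -4.
-7 ≠ -4, so there is no saddle point; optimal play is mixed.
Y is strictly dominated by X (it gives Row strictly more in every row), so Column never plays it.
On the remaining 2×2 (U, D vs X, Z):
Let Row play U with probability p. Expected payoff against X: 1p + (-7)(1−p) = 8p − 7; against Z: (-9)p + (-4)(1−p) = −5p − 4.
Setting these equal: 8p − 7 = −5p − 4 ⇒ 13p = 3 ⇒ p = 3/13, and the value is (8)·(3/13) − 7 = -67/13.
For Column: with q = P(X), equating U's and D's payoffs gives 10q − 9 = −3q − 4 ⇒ q = 5/13.

10/13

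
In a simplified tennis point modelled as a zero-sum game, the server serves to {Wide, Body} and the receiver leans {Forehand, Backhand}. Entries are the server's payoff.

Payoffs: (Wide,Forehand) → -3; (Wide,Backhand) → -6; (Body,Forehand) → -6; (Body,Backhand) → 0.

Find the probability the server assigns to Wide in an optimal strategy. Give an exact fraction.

Row minima: Wide → -6, Body → -6; maximin = -6.
Column maxima: Forehand → -3, Backhand → 0; minimax = -3.
-6 ≠ -3, so there is no saddle point; optimal play is mixed.
Let the server play Wide with probability p. Expected payoff against Forehand: (-3)p + (-6)(1−p) = 3p − 6; against Backhand: (-6)p + 0(1−p) = −6p.
Setting these equal: 3p − 6 = −6p ⇒ 9p = 6 ⇒ p = 2/3, and the value is (3)·(2/3) − 6 = -4.
For the receiver: with q = P(Forehand), equating Wide's and Body's payoffs gives 3q − 6 = −6q ⇒ q = 2/3.

2/3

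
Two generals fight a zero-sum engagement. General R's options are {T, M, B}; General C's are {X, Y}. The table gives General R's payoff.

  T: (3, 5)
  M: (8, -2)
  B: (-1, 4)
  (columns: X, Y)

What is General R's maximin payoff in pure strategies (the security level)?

Row minima: T → 3, M → -2, B → -1.
The best of these is 3.

3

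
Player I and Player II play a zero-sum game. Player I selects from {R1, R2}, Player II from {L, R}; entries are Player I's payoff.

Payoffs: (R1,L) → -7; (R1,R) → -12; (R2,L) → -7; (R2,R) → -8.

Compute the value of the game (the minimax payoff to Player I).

-8

Row minima: R1 → -12, R2 → -8; maximin = -8.
Column maxima: L → -7, R → -8; minimax = -8.
Since maximin = minimax = -8, there is a saddle point and the value is -8.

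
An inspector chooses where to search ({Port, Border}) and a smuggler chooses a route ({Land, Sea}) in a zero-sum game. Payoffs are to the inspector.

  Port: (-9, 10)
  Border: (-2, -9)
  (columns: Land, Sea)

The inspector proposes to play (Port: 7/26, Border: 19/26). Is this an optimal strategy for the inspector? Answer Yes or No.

Yes

Against Land this mix gives (7/26)·(-9) + (19/26)·(-2) = -101/26.
Against Sea this mix gives (7/26)·10 + (19/26)·(-9) = -101/26.
All of the smuggler's active replies (Land, Sea) yield -101/26, and no column does worse for the inspector. The mix makes the smuggler indifferent and guarantees -101/26, so it is optimal.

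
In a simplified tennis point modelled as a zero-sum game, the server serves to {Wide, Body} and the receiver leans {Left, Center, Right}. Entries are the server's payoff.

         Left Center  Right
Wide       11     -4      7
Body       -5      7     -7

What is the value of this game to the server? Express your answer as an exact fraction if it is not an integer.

21/25

Row minima: Wide → -4, Body → -7; maximin = -4.
Column maxima: Left → 11, Center → 7, Right → 7; minimax = 7.
-4 ≠ 7, so there is no saddle point; optimal play is mixed.
Left is strictly dominated by Right (it gives the server strictly more in every row), so the receiver never plays it.
On the remaining 2×2 (Wide, Body vs Center, Right):
Let the server play Wide with probability p. Expected payoff against Center: (-4)p + 7(1−p) = −11p + 7; against Right: 7p + (-7)(1−p) = 14p − 7.
Setting these equal: −11p + 7 = 14p − 7 ⇒ −25p = -14 ⇒ p = 14/25, and the value is (-11)·(14/25) + 7 = 21/25.
For the receiver: with q = P(Center), equating Wide's and Body's payoffs gives −11q + 7 = 14q − 7 ⇒ q = 14/25.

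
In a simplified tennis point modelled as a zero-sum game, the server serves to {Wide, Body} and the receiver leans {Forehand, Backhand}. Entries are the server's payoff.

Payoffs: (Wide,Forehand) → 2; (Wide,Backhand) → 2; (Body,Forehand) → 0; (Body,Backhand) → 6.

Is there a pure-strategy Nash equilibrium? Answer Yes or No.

Yes

Row minima: Wide → 2, Body → 0; maximin = 2.
Column maxima: Forehand → 2, Backhand → 6; minimax = 2.
maximin = minimax = 2, so a saddle point exists.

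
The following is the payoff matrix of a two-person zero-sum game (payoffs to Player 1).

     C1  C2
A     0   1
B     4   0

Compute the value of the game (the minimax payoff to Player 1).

4/5

Row minima: A → 0, B → 0; maximin = 0.
Column maxima: C1 → 4, C2 → 1; minimax = 1.
0 ≠ 1, so there is no saddle point; optimal play is mixed.
Let Player 1 play A with probability p. Expected payoff against C1: 0p + 4(1−p) = −4p + 4; against C2: 1p + 0(1−p) = p.
Setting these equal: −4p + 4 = p ⇒ −5p = -4 ⇒ p = 4/5, and the value is (-4)·(4/5) + 4 = 4/5.
For Player 2: with q = P(C1), equating A's and B's payoffs gives −q + 1 = 4q ⇒ q = 1/5.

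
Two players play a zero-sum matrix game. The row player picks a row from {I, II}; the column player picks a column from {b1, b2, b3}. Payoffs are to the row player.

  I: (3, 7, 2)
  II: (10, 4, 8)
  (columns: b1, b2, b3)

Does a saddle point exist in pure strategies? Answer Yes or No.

No

Row minima: I → 2, II → 4; maximin = 4.
Column maxima: b1 → 10, b2 → 7, b3 → 8; minimax = 7.
4 ≠ 7, so no pure-strategy equilibrium exists.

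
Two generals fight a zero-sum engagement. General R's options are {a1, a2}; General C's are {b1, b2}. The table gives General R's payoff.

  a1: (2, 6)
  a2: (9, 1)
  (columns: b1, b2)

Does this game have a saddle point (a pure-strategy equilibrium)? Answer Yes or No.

No

Row minima: a1 → 2, a2 → 1; maximin = 2.
Column maxima: b1 → 9, b2 → 6; minimax = 6.
2 ≠ 6, so no pure-strategy equilibrium exists.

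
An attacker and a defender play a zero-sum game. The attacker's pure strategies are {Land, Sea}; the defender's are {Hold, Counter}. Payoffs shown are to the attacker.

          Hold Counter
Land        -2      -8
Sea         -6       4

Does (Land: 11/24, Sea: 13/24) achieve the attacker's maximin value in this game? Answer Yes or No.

No

Against Hold this mix gives (11/24)·(-2) + (13/24)·(-6) = -25/6.
Against Counter this mix gives (11/24)·(-8) + (13/24)·4 = -3/2.
The defender will play Hold, holding the attacker to -25/6. Shifting weight toward the row that does better against Hold would raise this floor (the equalizing mix achieves -7/2 against both Hold and Counter), so the proposed strategy is not optimal.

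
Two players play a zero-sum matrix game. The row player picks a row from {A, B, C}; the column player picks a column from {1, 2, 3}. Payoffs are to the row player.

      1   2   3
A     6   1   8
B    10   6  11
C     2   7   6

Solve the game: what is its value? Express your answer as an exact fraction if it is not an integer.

58/9

Row minima: A → 1, B → 6, C → 2; maximin = 6.
Column maxima: 1 → 10, 2 → 7, 3 → 11; minimax = 7.
6 ≠ 7, so there is no saddle point; optimal play is mixed.
A is strictly dominated by B, so the row player never plays it.
3 is strictly dominated by 1 (it gives the row player strictly more in every row), so the column player never plays it.
On the remaining 2×2 (B, C vs 1, 2):
Let the row player play B with probability p. Expected payoff against 1: 10p + 2(1−p) = 8p + 2; against 2: 6p + 7(1−p) = −p + 7.
Setting these equal: 8p + 2 = −p + 7 ⇒ 9p = 5 ⇒ p = 5/9, and the value is (8)·(5/9) + 2 = 58/9.
For the column player: with q = P(1), equating B's and C's payoffs gives 4q + 6 = −5q + 7 ⇒ q = 1/9.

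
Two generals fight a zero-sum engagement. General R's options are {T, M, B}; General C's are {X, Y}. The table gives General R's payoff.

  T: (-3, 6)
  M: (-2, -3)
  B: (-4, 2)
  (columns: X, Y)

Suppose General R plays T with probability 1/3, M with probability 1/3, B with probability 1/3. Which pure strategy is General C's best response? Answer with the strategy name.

If General C plays X, General R's expected payoff is (1/3)·(-3) + (1/3)·(-2) + (1/3)·(-4) = -3.
If General C plays Y, General R's expected payoff is (1/3)·6 + (1/3)·(-3) + (1/3)·2 = 5/3.
General C minimizes General R's payoff; the smallest is -3, so the best response is X.

X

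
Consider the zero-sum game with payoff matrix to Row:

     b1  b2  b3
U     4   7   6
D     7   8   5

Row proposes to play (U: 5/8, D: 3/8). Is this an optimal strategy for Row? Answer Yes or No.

Against b1 this mix gives (5/8)·4 + (3/8)·7 = 41/8.
Against b2 this mix gives (5/8)·7 + (3/8)·8 = 59/8.
Against b3 this mix gives (5/8)·6 + (3/8)·5 = 45/8.
Column will play b1, holding Row to 41/8. Shifting weight toward the row that does better against b1 would raise this floor (the equalizing mix achieves 11/2 against both b1 and b3), so the proposed strategy is not optimal.

No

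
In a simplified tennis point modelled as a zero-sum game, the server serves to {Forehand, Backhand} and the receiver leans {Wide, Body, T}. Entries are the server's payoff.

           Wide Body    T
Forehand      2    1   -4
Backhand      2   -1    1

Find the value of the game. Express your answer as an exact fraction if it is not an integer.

-3/7

Row minima: Forehand → -4, Backhand → -1; maximin = -1.
Column maxima: Wide → 2, Body → 1, T → 1; minimax = 1.
-1 ≠ 1, so there is no saddle point; optimal play is mixed.
Wide is strictly dominated by Body (it gives the server strictly more in every row), so the receiver never plays it.
On the remaining 2×2 (Forehand, Backhand vs Body, T):
Let the server play Forehand with probability p. Expected payoff against Body: 1p + (-1)(1−p) = 2p − 1; against T: (-4)p + 1(1−p) = −5p + 1.
Setting these equal: 2p − 1 = −5p + 1 ⇒ 7p = 2 ⇒ p = 2/7, and the value is (2)·(2/7) − 1 = -3/7.
For the receiver: with q = P(Body), equating Forehand's and Backhand's payoffs gives 5q − 4 = −2q + 1 ⇒ q = 5/7.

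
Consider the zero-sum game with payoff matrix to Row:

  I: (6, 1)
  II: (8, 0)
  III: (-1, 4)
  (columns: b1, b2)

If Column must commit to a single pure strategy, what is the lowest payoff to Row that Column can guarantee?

Column maxima: b1 → 8, b2 → 4.
The smallest of these is 4.

4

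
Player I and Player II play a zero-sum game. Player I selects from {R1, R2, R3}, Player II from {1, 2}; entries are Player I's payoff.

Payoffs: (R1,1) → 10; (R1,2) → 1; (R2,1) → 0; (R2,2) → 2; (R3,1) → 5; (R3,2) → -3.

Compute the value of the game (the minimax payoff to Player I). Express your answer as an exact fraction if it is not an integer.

20/11

Row minima: R1 → 1, R2 → 0, R3 → -3; maximin = 1.
Column maxima: 1 → 10, 2 → 2; minimax = 2.
1 ≠ 2, so there is no saddle point; optimal play is mixed.
R3 is strictly dominated by R1, so Player I never plays it.
On the remaining 2×2 (R1, R2 vs 1, 2):
Let Player I play R1 with probability p. Expected payoff against 1: 10p + 0(1−p) = 10p; against 2: 1p + 2(1−p) = −p + 2.
Setting these equal: 10p = −p + 2 ⇒ 11p = 2 ⇒ p = 2/11, and the value is (10)·(2/11) = 20/11.
For Player II: with q = P(1), equating R1's and R2's payoffs gives 9q + 1 = −2q + 2 ⇒ q = 1/11.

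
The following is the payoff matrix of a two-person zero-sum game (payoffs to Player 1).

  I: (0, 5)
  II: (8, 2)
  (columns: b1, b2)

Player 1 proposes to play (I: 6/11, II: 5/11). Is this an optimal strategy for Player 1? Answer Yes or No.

Yes

Against b1 this mix gives (6/11)·0 + (5/11)·8 = 40/11.
Against b2 this mix gives (6/11)·5 + (5/11)·2 = 40/11.
All of Player 2's active replies (b1, b2) yield 40/11, and no column does worse for Player 1. The mix makes Player 2 indifferent and guarantees 40/11, so it is optimal.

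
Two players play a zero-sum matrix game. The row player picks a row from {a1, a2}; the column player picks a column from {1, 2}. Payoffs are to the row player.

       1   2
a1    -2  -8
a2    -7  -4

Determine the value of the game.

-16/3

Row minima: a1 → -8, a2 → -7; maximin = -7.
Column maxima: 1 → -2, 2 → -4; minimax = -4.
-7 ≠ -4, so there is no saddle point; optimal play is mixed.
Let the row player play a1 with probability p. Expected payoff against 1: (-2)p + (-7)(1−p) = 5p − 7; against 2: (-8)p + (-4)(1−p) = −4p − 4.
Setting these equal: 5p − 7 = −4p − 4 ⇒ 9p = 3 ⇒ p = 1/3, and the value is (5)·(1/3) − 7 = -16/3.
For the column player: with q = P(1), equating a1's and a2's payoffs gives 6q − 8 = −3q − 4 ⇒ q = 4/9.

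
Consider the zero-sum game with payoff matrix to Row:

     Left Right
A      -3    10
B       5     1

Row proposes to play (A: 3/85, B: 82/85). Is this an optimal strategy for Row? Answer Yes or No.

Against Left this mix gives (3/85)·(-3) + (82/85)·5 = 401/85.
Against Right this mix gives (3/85)·10 + (82/85)·1 = 112/85.
Column will play Right, holding Row to 112/85. Shifting weight toward the row that does better against Right would raise this floor (the equalizing mix achieves 53/17 against both Right and Left), so the proposed strategy is not optimal.

No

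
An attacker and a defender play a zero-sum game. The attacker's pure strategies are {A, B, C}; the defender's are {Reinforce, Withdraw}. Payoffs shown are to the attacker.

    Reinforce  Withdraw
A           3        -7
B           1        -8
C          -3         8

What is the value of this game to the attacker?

Row minima: A → -7, B → -8, C → -3; maximin = -3.
Column maxima: Reinforce → 3, Withdraw → 8; minimax = 3.
-3 ≠ 3, so there is no saddle point; optimal play is mixed.
B is strictly dominated by A, so the attacker never plays it.
On the remaining 2×2 (A, C vs Reinforce, Withdraw):
Let the attacker play A with probability p. Expected payoff against Reinforce: 3p + (-3)(1−p) = 6p − 3; against Withdraw: (-7)p + 8(1−p) = −15p + 8.
Setting these equal: 6p − 3 = −15p + 8 ⇒ 21p = 11 ⇒ p = 11/21, and the value is (6)·(11/21) − 3 = 1/7.
For the defender: with q = P(Reinforce), equating A's and C's payoffs gives 10q − 7 = −11q + 8 ⇒ q = 5/7.

1/7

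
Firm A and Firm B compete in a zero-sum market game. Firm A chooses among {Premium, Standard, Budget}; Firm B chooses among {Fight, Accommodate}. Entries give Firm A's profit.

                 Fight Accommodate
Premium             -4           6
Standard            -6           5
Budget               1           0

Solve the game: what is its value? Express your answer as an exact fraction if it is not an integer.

Row minima: Premium → -4, Standard → -6, Budget → 0; maximin = 0.
Column maxima: Fight → 1, Accommodate → 6; minimax = 1.
0 ≠ 1, so there is no saddle point; optimal play is mixed.
Standard is strictly dominated by Premium, so Firm A never plays it.
On the remaining 2×2 (Premium, Budget vs Fight, Accommodate):
Let Firm A play Premium with probability p. Expected payoff against Fight: (-4)p + 1(1−p) = −5p + 1; against Accommodate: 6p + 0(1−p) = 6p.
Setting these equal: −5p + 1 = 6p ⇒ −11p = -1 ⇒ p = 1/11, and the value is (-5)·(1/11) + 1 = 6/11.
For Firm B: with q = P(Fight), equating Premium's and Budget's payoffs gives −10q + 6 = q ⇒ q = 6/11.

6/11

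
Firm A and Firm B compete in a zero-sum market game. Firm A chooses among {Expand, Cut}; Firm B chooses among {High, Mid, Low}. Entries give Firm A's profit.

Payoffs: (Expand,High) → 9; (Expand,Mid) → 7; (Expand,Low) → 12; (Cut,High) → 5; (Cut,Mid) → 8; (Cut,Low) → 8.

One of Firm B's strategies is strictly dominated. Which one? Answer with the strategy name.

High holds Firm A's payoff strictly below Low in every row: 9 < 12, 5 < 8.
So Low is strictly dominated for Firm B.

Low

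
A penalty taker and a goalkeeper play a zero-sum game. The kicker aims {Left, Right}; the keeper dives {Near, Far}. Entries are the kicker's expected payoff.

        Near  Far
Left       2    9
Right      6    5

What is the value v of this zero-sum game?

11/2

Row minima: Left → 2, Right → 5; maximin = 5.
Column maxima: Near → 6, Far → 9; minimax = 6.
5 ≠ 6, so there is no saddle point; optimal play is mixed.
Let the kicker play Left with probability p. Expected payoff against Near: 2p + 6(1−p) = −4p + 6; against Far: 9p + 5(1−p) = 4p + 5.
Setting these equal: −4p + 6 = 4p + 5 ⇒ −8p = -1 ⇒ p = 1/8, and the value is (-4)·(1/8) + 6 = 11/2.
For the keeper: with q = P(Near), equating Left's and Right's payoffs gives −7q + 9 = q + 5 ⇒ q = 1/2.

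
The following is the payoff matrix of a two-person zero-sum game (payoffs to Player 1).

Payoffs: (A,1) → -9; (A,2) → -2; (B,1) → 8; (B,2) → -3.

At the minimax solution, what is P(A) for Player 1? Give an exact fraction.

Row minima: A → -9, B → -3; maximin = -3.
Column maxima: 1 → 8, 2 → -2; minimax = -2.
-3 ≠ -2, so there is no saddle point; optimal play is mixed.
Let Player 1 play A with probability p. Expected payoff against 1: (-9)p + 8(1−p) = −17p + 8; against 2: (-2)p + (-3)(1−p) = p − 3.
Setting these equal: −17p + 8 = p − 3 ⇒ −18p = -11 ⇒ p = 11/18, and the value is (-17)·(11/18) + 8 = -43/18.
For Player 2: with q = P(1), equating A's and B's payoffs gives −7q − 2 = 11q − 3 ⇒ q = 1/18.

11/18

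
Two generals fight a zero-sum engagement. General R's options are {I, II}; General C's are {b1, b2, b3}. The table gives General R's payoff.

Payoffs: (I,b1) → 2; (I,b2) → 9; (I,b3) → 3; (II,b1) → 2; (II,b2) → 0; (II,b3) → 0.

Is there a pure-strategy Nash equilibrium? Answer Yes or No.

Yes

Row minima: I → 2, II → 0; maximin = 2.
Column maxima: b1 → 2, b2 → 9, b3 → 3; minimax = 2.
maximin = minimax = 2, so a saddle point exists.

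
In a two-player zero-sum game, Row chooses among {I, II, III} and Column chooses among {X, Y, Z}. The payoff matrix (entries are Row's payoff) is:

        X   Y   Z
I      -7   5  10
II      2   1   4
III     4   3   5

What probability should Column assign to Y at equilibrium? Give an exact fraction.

Row minima: I → -7, II → 1, III → 3; maximin = 3.
Column maxima: X → 4, Y → 5, Z → 10; minimax = 4.
3 ≠ 4, so there is no saddle point; optimal play is mixed.
II is strictly dominated by III, so Row never plays it.
Z is strictly dominated by X (it gives Row strictly more in every row), so Column never plays it.
On the remaining 2×2 (I, III vs X, Y):
Let Row play I with probability p. Expected payoff against X: (-7)p + 4(1−p) = −11p + 4; against Y: 5p + 3(1−p) = 2p + 3.
Setting these equal: −11p + 4 = 2p + 3 ⇒ −13p = -1 ⇒ p = 1/13, and the value is (-11)·(1/13) + 4 = 41/13.
For Column: with q = P(X), equating I's and III's payoffs gives −12q + 5 = q + 3 ⇒ q = 2/13.

11/13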